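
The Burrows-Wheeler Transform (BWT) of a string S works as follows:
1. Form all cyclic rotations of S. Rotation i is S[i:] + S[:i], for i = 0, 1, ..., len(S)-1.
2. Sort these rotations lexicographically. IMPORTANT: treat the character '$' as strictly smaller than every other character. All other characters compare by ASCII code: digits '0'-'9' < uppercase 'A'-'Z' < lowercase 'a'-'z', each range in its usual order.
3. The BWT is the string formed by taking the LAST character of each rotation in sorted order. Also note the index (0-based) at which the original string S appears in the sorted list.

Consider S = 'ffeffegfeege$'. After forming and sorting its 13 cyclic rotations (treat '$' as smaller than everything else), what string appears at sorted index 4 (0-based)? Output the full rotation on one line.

All 13 rotations (rotation i = S[i:]+S[:i]):
  rot[0] = ffeffegfeege$
  rot[1] = feffegfeege$f
  rot[2] = effegfeege$ff
  rot[3] = ffegfeege$ffe
  rot[4] = fegfeege$ffef
  rot[5] = egfeege$ffeff
  rot[6] = gfeege$ffeffe
  rot[7] = feege$ffeffeg
  rot[8] = eege$ffeffegf
  rot[9] = ege$ffeffegfe
  rot[10] = ge$ffeffegfee
  rot[11] = e$ffeffegfeeg
  rot[12] = $ffeffegfeege
Sorted (with $ < everything):
  sorted[0] = $ffeffegfeege
  sorted[1] = e$ffeffegfeeg
  sorted[2] = eege$ffeffegf
  sorted[3] = effegfeege$ff
  sorted[4] = ege$ffeffegfe
  sorted[5] = egfeege$ffeff
  sorted[6] = feege$ffeffeg
  sorted[7] = feffegfeege$f
  sorted[8] = fegfeege$ffef
  sorted[9] = ffeffegfeege$
  sorted[10] = ffegfeege$ffe
  sorted[11] = ge$ffeffegfee
  sorted[12] = gfeege$ffeffe
sorted[4] = ege$ffeffegfe

Answer: ege$ffeffegfe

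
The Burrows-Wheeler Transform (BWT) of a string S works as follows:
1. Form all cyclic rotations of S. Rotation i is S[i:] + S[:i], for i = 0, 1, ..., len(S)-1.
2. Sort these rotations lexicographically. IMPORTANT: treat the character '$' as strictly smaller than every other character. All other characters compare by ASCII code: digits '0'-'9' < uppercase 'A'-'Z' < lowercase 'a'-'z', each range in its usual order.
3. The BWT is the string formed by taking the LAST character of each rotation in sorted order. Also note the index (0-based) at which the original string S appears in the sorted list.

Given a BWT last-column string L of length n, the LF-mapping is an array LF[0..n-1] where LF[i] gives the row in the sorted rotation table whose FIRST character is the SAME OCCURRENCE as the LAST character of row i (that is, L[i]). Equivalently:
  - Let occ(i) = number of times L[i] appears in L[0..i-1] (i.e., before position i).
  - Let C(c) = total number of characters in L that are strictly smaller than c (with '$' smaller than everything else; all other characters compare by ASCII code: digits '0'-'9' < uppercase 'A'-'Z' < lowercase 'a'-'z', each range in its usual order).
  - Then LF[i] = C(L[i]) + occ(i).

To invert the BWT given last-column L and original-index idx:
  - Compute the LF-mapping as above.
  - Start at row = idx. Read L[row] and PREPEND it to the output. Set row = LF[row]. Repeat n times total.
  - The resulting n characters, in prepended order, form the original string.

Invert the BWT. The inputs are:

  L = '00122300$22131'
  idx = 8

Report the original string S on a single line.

LF mapping: 1 2 5 8 9 12 3 4 0 10 11 6 13 7
Walk LF starting at row 8, prepending L[row]:
  step 1: row=8, L[8]='$', prepend. Next row=LF[8]=0
  step 2: row=0, L[0]='0', prepend. Next row=LF[0]=1
  step 3: row=1, L[1]='0', prepend. Next row=LF[1]=2
  step 4: row=2, L[2]='1', prepend. Next row=LF[2]=5
  step 5: row=5, L[5]='3', prepend. Next row=LF[5]=12
  step 6: row=12, L[12]='3', prepend. Next row=LF[12]=13
  step 7: row=13, L[13]='1', prepend. Next row=LF[13]=7
  step 8: row=7, L[7]='0', prepend. Next row=LF[7]=4
  step 9: row=4, L[4]='2', prepend. Next row=LF[4]=9
  step 10: row=9, L[9]='2', prepend. Next row=LF[9]=10
  step 11: row=10, L[10]='2', prepend. Next row=LF[10]=11
  step 12: row=11, L[11]='1', prepend. Next row=LF[11]=6
  step 13: row=6, L[6]='0', prepend. Next row=LF[6]=3
  step 14: row=3, L[3]='2', prepend. Next row=LF[3]=8
Reversed output: 2012220133100$

Answer: 2012220133100$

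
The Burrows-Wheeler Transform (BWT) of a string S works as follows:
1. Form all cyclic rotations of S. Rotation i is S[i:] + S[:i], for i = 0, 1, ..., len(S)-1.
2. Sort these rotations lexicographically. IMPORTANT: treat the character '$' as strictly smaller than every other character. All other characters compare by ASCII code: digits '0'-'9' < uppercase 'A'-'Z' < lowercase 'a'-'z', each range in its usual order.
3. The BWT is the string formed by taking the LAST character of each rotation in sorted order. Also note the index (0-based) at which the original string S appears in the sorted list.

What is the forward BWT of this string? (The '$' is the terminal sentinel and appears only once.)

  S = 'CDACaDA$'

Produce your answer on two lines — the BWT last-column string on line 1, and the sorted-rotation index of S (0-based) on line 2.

All 8 rotations (rotation i = S[i:]+S[:i]):
  rot[0] = CDACaDA$
  rot[1] = DACaDA$C
  rot[2] = ACaDA$CD
  rot[3] = CaDA$CDA
  rot[4] = aDA$CDAC
  rot[5] = DA$CDACa
  rot[6] = A$CDACaD
  rot[7] = $CDACaDA
Sorted (with $ < everything):
  sorted[0] = $CDACaDA  (last char: 'A')
  sorted[1] = A$CDACaD  (last char: 'D')
  sorted[2] = ACaDA$CD  (last char: 'D')
  sorted[3] = CDACaDA$  (last char: '$')
  sorted[4] = CaDA$CDA  (last char: 'A')
  sorted[5] = DA$CDACa  (last char: 'a')
  sorted[6] = DACaDA$C  (last char: 'C')
  sorted[7] = aDA$CDAC  (last char: 'C')
Last column: ADD$AaCC
Original string S is at sorted index 3

Answer: ADD$AaCC
3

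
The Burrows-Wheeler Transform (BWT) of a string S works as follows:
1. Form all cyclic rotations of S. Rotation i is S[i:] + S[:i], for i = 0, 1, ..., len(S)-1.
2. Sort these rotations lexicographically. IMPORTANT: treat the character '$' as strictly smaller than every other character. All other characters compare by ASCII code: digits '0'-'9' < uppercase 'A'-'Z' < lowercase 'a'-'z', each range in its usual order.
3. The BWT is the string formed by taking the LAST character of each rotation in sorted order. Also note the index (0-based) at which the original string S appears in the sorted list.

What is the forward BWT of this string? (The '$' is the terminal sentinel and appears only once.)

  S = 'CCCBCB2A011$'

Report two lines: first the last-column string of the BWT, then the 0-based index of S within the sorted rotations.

All 12 rotations (rotation i = S[i:]+S[:i]):
  rot[0] = CCCBCB2A011$
  rot[1] = CCBCB2A011$C
  rot[2] = CBCB2A011$CC
  rot[3] = BCB2A011$CCC
  rot[4] = CB2A011$CCCB
  rot[5] = B2A011$CCCBC
  rot[6] = 2A011$CCCBCB
  rot[7] = A011$CCCBCB2
  rot[8] = 011$CCCBCB2A
  rot[9] = 11$CCCBCB2A0
  rot[10] = 1$CCCBCB2A01
  rot[11] = $CCCBCB2A011
Sorted (with $ < everything):
  sorted[0] = $CCCBCB2A011  (last char: '1')
  sorted[1] = 011$CCCBCB2A  (last char: 'A')
  sorted[2] = 1$CCCBCB2A01  (last char: '1')
  sorted[3] = 11$CCCBCB2A0  (last char: '0')
  sorted[4] = 2A011$CCCBCB  (last char: 'B')
  sorted[5] = A011$CCCBCB2  (last char: '2')
  sorted[6] = B2A011$CCCBC  (last char: 'C')
  sorted[7] = BCB2A011$CCC  (last char: 'C')
  sorted[8] = CB2A011$CCCB  (last char: 'B')
  sorted[9] = CBCB2A011$CC  (last char: 'C')
  sorted[10] = CCBCB2A011$C  (last char: 'C')
  sorted[11] = CCCBCB2A011$  (last char: '$')
Last column: 1A10B2CCBCC$
Original string S is at sorted index 11

Answer: 1A10B2CCBCC$
11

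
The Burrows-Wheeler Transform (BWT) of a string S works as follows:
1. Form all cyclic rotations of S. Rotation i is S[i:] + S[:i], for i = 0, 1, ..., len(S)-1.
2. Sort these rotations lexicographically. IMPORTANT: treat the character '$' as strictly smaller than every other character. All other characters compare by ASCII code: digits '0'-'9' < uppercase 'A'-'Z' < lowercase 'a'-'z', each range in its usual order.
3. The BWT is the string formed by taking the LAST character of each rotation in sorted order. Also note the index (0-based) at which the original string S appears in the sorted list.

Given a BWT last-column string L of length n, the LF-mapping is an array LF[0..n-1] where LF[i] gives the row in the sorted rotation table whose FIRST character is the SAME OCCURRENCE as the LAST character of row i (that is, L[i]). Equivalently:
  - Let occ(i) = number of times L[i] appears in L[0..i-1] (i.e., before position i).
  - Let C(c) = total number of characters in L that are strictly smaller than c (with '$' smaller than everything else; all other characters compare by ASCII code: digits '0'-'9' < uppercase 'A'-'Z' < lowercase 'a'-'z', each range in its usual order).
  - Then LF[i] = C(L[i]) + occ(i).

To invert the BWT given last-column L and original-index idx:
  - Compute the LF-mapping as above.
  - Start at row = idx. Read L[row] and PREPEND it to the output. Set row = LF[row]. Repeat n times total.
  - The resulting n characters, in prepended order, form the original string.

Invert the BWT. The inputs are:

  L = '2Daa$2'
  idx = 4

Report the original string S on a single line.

Answer: a2aD2$

Derivation:
LF mapping: 1 3 4 5 0 2
Walk LF starting at row 4, prepending L[row]:
  step 1: row=4, L[4]='$', prepend. Next row=LF[4]=0
  step 2: row=0, L[0]='2', prepend. Next row=LF[0]=1
  step 3: row=1, L[1]='D', prepend. Next row=LF[1]=3
  step 4: row=3, L[3]='a', prepend. Next row=LF[3]=5
  step 5: row=5, L[5]='2', prepend. Next row=LF[5]=2
  step 6: row=2, L[2]='a', prepend. Next row=LF[2]=4
Reversed output: a2aD2$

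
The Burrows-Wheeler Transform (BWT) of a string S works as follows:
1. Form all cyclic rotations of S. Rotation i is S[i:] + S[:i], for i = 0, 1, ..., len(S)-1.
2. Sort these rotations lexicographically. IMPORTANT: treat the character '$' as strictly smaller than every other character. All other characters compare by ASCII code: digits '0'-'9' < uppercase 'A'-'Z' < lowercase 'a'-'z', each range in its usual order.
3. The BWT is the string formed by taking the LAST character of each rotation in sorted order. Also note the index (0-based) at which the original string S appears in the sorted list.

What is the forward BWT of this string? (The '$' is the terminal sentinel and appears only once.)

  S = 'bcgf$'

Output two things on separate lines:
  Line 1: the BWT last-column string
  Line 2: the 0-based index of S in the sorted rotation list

All 5 rotations (rotation i = S[i:]+S[:i]):
  rot[0] = bcgf$
  rot[1] = cgf$b
  rot[2] = gf$bc
  rot[3] = f$bcg
  rot[4] = $bcgf
Sorted (with $ < everything):
  sorted[0] = $bcgf  (last char: 'f')
  sorted[1] = bcgf$  (last char: '$')
  sorted[2] = cgf$b  (last char: 'b')
  sorted[3] = f$bcg  (last char: 'g')
  sorted[4] = gf$bc  (last char: 'c')
Last column: f$bgc
Original string S is at sorted index 1

Answer: f$bgc
1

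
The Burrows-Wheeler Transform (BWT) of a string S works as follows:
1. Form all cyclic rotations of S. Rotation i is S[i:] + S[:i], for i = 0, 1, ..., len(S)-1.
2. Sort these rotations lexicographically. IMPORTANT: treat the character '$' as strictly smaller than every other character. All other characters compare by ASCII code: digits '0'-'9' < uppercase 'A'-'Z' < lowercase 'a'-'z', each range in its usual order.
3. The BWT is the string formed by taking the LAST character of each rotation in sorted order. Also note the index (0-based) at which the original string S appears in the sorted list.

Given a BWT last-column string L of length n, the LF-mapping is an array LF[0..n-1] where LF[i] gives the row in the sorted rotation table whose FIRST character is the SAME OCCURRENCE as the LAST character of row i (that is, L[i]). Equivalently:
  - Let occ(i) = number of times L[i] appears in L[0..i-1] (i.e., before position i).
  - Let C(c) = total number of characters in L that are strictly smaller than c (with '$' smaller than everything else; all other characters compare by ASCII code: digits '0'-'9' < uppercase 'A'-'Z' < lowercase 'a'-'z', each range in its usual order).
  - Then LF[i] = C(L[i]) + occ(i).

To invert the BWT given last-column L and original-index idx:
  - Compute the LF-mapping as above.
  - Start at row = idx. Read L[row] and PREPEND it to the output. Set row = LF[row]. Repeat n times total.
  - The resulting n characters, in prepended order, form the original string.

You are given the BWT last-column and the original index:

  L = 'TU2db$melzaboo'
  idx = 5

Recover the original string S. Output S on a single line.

Answer: bamboozledU2T$

Derivation:
LF mapping: 2 3 1 7 5 0 10 8 9 13 4 6 11 12
Walk LF starting at row 5, prepending L[row]:
  step 1: row=5, L[5]='$', prepend. Next row=LF[5]=0
  step 2: row=0, L[0]='T', prepend. Next row=LF[0]=2
  step 3: row=2, L[2]='2', prepend. Next row=LF[2]=1
  step 4: row=1, L[1]='U', prepend. Next row=LF[1]=3
  step 5: row=3, L[3]='d', prepend. Next row=LF[3]=7
  step 6: row=7, L[7]='e', prepend. Next row=LF[7]=8
  step 7: row=8, L[8]='l', prepend. Next row=LF[8]=9
  step 8: row=9, L[9]='z', prepend. Next row=LF[9]=13
  step 9: row=13, L[13]='o', prepend. Next row=LF[13]=12
  step 10: row=12, L[12]='o', prepend. Next row=LF[12]=11
  step 11: row=11, L[11]='b', prepend. Next row=LF[11]=6
  step 12: row=6, L[6]='m', prepend. Next row=LF[6]=10
  step 13: row=10, L[10]='a', prepend. Next row=LF[10]=4
  step 14: row=4, L[4]='b', prepend. Next row=LF[4]=5
Reversed output: bamboozledU2T$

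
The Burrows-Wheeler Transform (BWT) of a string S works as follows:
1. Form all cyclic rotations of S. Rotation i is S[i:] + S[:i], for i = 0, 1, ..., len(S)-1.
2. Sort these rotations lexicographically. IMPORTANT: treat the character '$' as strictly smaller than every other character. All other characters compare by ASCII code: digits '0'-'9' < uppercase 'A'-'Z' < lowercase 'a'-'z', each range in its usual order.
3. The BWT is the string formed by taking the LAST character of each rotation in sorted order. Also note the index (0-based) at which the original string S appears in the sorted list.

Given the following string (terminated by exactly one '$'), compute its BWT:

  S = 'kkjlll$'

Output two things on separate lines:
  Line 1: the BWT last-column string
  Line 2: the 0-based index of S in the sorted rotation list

Answer: lkk$llj
3

Derivation:
All 7 rotations (rotation i = S[i:]+S[:i]):
  rot[0] = kkjlll$
  rot[1] = kjlll$k
  rot[2] = jlll$kk
  rot[3] = lll$kkj
  rot[4] = ll$kkjl
  rot[5] = l$kkjll
  rot[6] = $kkjlll
Sorted (with $ < everything):
  sorted[0] = $kkjlll  (last char: 'l')
  sorted[1] = jlll$kk  (last char: 'k')
  sorted[2] = kjlll$k  (last char: 'k')
  sorted[3] = kkjlll$  (last char: '$')
  sorted[4] = l$kkjll  (last char: 'l')
  sorted[5] = ll$kkjl  (last char: 'l')
  sorted[6] = lll$kkj  (last char: 'j')
Last column: lkk$llj
Original string S is at sorted index 3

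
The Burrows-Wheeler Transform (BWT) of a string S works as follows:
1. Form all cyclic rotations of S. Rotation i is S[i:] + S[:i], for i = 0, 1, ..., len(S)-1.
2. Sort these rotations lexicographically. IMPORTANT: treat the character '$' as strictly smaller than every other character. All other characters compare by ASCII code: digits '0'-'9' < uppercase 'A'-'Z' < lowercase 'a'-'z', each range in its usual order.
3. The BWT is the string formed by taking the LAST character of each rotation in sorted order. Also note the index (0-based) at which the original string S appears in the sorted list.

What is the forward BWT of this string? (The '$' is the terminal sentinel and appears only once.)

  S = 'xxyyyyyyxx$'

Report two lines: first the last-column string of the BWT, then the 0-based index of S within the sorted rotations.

All 11 rotations (rotation i = S[i:]+S[:i]):
  rot[0] = xxyyyyyyxx$
  rot[1] = xyyyyyyxx$x
  rot[2] = yyyyyyxx$xx
  rot[3] = yyyyyxx$xxy
  rot[4] = yyyyxx$xxyy
  rot[5] = yyyxx$xxyyy
  rot[6] = yyxx$xxyyyy
  rot[7] = yxx$xxyyyyy
  rot[8] = xx$xxyyyyyy
  rot[9] = x$xxyyyyyyx
  rot[10] = $xxyyyyyyxx
Sorted (with $ < everything):
  sorted[0] = $xxyyyyyyxx  (last char: 'x')
  sorted[1] = x$xxyyyyyyx  (last char: 'x')
  sorted[2] = xx$xxyyyyyy  (last char: 'y')
  sorted[3] = xxyyyyyyxx$  (last char: '$')
  sorted[4] = xyyyyyyxx$x  (last char: 'x')
  sorted[5] = yxx$xxyyyyy  (last char: 'y')
  sorted[6] = yyxx$xxyyyy  (last char: 'y')
  sorted[7] = yyyxx$xxyyy  (last char: 'y')
  sorted[8] = yyyyxx$xxyy  (last char: 'y')
  sorted[9] = yyyyyxx$xxy  (last char: 'y')
  sorted[10] = yyyyyyxx$xx  (last char: 'x')
Last column: xxy$xyyyyyx
Original string S is at sorted index 3

Answer: xxy$xyyyyyx
3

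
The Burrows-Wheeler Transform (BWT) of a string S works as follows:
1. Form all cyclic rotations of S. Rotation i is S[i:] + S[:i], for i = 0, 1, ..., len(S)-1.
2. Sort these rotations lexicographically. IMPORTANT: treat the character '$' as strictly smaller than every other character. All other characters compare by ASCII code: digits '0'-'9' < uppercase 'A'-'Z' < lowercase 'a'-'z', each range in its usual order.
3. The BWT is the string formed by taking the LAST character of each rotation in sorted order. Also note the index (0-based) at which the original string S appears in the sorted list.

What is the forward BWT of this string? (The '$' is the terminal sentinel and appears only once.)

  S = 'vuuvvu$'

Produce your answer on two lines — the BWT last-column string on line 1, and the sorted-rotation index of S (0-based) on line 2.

All 7 rotations (rotation i = S[i:]+S[:i]):
  rot[0] = vuuvvu$
  rot[1] = uuvvu$v
  rot[2] = uvvu$vu
  rot[3] = vvu$vuu
  rot[4] = vu$vuuv
  rot[5] = u$vuuvv
  rot[6] = $vuuvvu
Sorted (with $ < everything):
  sorted[0] = $vuuvvu  (last char: 'u')
  sorted[1] = u$vuuvv  (last char: 'v')
  sorted[2] = uuvvu$v  (last char: 'v')
  sorted[3] = uvvu$vu  (last char: 'u')
  sorted[4] = vu$vuuv  (last char: 'v')
  sorted[5] = vuuvvu$  (last char: '$')
  sorted[6] = vvu$vuu  (last char: 'u')
Last column: uvvuv$u
Original string S is at sorted index 5

Answer: uvvuv$u
5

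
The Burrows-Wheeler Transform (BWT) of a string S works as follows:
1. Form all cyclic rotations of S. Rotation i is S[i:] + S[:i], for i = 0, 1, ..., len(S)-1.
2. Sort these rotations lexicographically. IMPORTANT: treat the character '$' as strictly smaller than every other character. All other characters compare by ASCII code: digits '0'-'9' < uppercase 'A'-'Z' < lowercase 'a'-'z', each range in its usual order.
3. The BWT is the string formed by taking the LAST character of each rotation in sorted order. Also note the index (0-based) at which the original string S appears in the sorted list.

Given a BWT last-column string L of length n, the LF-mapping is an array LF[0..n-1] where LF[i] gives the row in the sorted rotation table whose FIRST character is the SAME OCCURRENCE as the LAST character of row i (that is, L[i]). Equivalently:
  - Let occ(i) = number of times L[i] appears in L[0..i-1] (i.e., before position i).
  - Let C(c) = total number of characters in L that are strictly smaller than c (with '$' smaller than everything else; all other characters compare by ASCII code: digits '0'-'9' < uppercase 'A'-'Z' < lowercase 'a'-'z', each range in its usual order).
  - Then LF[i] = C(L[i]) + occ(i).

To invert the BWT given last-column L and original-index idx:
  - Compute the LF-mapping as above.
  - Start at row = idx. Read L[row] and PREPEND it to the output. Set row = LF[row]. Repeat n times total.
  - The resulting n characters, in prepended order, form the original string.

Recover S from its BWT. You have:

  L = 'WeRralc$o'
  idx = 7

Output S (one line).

Answer: oracleRW$

Derivation:
LF mapping: 2 5 1 8 3 6 4 0 7
Walk LF starting at row 7, prepending L[row]:
  step 1: row=7, L[7]='$', prepend. Next row=LF[7]=0
  step 2: row=0, L[0]='W', prepend. Next row=LF[0]=2
  step 3: row=2, L[2]='R', prepend. Next row=LF[2]=1
  step 4: row=1, L[1]='e', prepend. Next row=LF[1]=5
  step 5: row=5, L[5]='l', prepend. Next row=LF[5]=6
  step 6: row=6, L[6]='c', prepend. Next row=LF[6]=4
  step 7: row=4, L[4]='a', prepend. Next row=LF[4]=3
  step 8: row=3, L[3]='r', prepend. Next row=LF[3]=8
  step 9: row=8, L[8]='o', prepend. Next row=LF[8]=7
Reversed output: oracleRW$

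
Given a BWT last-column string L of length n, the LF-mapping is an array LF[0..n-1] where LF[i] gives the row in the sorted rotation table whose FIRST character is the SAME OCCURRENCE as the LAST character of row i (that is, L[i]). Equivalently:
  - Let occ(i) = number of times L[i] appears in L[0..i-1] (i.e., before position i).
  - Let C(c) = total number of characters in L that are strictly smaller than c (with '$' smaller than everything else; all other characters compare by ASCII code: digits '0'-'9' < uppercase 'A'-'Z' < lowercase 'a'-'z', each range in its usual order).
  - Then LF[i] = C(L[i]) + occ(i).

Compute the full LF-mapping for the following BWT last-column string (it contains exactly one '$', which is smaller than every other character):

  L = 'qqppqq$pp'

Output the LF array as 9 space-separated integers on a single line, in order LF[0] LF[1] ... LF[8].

Char counts: '$':1, 'p':4, 'q':4
C (first-col start): C('$')=0, C('p')=1, C('q')=5
L[0]='q': occ=0, LF[0]=C('q')+0=5+0=5
L[1]='q': occ=1, LF[1]=C('q')+1=5+1=6
L[2]='p': occ=0, LF[2]=C('p')+0=1+0=1
L[3]='p': occ=1, LF[3]=C('p')+1=1+1=2
L[4]='q': occ=2, LF[4]=C('q')+2=5+2=7
L[5]='q': occ=3, LF[5]=C('q')+3=5+3=8
L[6]='$': occ=0, LF[6]=C('$')+0=0+0=0
L[7]='p': occ=2, LF[7]=C('p')+2=1+2=3
L[8]='p': occ=3, LF[8]=C('p')+3=1+3=4

Answer: 5 6 1 2 7 8 0 3 4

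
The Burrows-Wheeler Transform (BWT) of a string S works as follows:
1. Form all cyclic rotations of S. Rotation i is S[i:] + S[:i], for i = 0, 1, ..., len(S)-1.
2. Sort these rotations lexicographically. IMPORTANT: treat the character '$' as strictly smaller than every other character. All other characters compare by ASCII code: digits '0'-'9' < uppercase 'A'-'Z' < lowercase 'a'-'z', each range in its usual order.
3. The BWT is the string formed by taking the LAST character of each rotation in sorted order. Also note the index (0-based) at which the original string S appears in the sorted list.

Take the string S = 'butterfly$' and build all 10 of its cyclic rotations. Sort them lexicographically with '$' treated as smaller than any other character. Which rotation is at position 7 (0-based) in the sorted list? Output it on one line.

Answer: tterfly$bu

Derivation:
All 10 rotations (rotation i = S[i:]+S[:i]):
  rot[0] = butterfly$
  rot[1] = utterfly$b
  rot[2] = tterfly$bu
  rot[3] = terfly$but
  rot[4] = erfly$butt
  rot[5] = rfly$butte
  rot[6] = fly$butter
  rot[7] = ly$butterf
  rot[8] = y$butterfl
  rot[9] = $butterfly
Sorted (with $ < everything):
  sorted[0] = $butterfly
  sorted[1] = butterfly$
  sorted[2] = erfly$butt
  sorted[3] = fly$butter
  sorted[4] = ly$butterf
  sorted[5] = rfly$butte
  sorted[6] = terfly$but
  sorted[7] = tterfly$bu
  sorted[8] = utterfly$b
  sorted[9] = y$butterfl
sorted[7] = tterfly$bu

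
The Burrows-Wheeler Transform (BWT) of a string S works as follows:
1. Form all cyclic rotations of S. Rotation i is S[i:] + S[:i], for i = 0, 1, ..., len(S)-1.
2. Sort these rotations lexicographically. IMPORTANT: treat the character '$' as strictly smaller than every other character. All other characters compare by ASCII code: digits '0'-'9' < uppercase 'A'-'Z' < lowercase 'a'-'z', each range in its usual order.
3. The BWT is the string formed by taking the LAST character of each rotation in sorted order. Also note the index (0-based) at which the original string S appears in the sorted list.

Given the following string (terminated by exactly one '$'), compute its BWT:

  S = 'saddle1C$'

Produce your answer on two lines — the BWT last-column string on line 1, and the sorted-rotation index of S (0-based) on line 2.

Answer: Ce1sadld$
8

Derivation:
All 9 rotations (rotation i = S[i:]+S[:i]):
  rot[0] = saddle1C$
  rot[1] = addle1C$s
  rot[2] = ddle1C$sa
  rot[3] = dle1C$sad
  rot[4] = le1C$sadd
  rot[5] = e1C$saddl
  rot[6] = 1C$saddle
  rot[7] = C$saddle1
  rot[8] = $saddle1C
Sorted (with $ < everything):
  sorted[0] = $saddle1C  (last char: 'C')
  sorted[1] = 1C$saddle  (last char: 'e')
  sorted[2] = C$saddle1  (last char: '1')
  sorted[3] = addle1C$s  (last char: 's')
  sorted[4] = ddle1C$sa  (last char: 'a')
  sorted[5] = dle1C$sad  (last char: 'd')
  sorted[6] = e1C$saddl  (last char: 'l')
  sorted[7] = le1C$sadd  (last char: 'd')
  sorted[8] = saddle1C$  (last char: '$')
Last column: Ce1sadld$
Original string S is at sorted index 8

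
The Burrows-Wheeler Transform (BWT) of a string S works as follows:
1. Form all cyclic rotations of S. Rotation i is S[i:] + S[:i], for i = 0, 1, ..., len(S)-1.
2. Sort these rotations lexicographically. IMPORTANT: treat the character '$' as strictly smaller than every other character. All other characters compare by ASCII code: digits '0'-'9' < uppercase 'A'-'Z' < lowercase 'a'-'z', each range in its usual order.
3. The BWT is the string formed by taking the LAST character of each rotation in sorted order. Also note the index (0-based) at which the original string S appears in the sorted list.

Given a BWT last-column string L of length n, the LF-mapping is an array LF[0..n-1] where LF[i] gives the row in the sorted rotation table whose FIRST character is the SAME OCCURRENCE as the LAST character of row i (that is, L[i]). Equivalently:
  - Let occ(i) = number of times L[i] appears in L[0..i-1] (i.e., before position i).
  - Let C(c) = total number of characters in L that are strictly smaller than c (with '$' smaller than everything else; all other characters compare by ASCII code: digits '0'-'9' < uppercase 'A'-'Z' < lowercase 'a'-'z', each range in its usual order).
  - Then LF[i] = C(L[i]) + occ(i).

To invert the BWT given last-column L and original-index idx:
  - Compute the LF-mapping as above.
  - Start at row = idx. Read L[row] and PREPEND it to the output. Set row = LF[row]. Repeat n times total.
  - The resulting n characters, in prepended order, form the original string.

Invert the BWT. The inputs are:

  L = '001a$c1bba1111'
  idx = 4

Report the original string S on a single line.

LF mapping: 1 2 3 9 0 13 4 11 12 10 5 6 7 8
Walk LF starting at row 4, prepending L[row]:
  step 1: row=4, L[4]='$', prepend. Next row=LF[4]=0
  step 2: row=0, L[0]='0', prepend. Next row=LF[0]=1
  step 3: row=1, L[1]='0', prepend. Next row=LF[1]=2
  step 4: row=2, L[2]='1', prepend. Next row=LF[2]=3
  step 5: row=3, L[3]='a', prepend. Next row=LF[3]=9
  step 6: row=9, L[9]='a', prepend. Next row=LF[9]=10
  step 7: row=10, L[10]='1', prepend. Next row=LF[10]=5
  step 8: row=5, L[5]='c', prepend. Next row=LF[5]=13
  step 9: row=13, L[13]='1', prepend. Next row=LF[13]=8
  step 10: row=8, L[8]='b', prepend. Next row=LF[8]=12
  step 11: row=12, L[12]='1', prepend. Next row=LF[12]=7
  step 12: row=7, L[7]='b', prepend. Next row=LF[7]=11
  step 13: row=11, L[11]='1', prepend. Next row=LF[11]=6
  step 14: row=6, L[6]='1', prepend. Next row=LF[6]=4
Reversed output: 11b1b1c1aa100$

Answer: 11b1b1c1aa100$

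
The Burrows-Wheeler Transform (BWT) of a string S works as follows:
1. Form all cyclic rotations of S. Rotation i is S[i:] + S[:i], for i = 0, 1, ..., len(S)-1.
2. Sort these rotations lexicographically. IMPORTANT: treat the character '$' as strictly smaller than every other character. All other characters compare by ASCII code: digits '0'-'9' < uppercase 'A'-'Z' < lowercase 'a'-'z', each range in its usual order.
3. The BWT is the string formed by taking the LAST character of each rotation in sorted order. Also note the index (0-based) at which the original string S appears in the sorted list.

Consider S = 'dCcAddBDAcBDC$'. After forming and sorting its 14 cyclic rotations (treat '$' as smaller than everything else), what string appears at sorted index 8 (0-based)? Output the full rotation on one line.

Answer: DC$dCcAddBDAcB

Derivation:
All 14 rotations (rotation i = S[i:]+S[:i]):
  rot[0] = dCcAddBDAcBDC$
  rot[1] = CcAddBDAcBDC$d
  rot[2] = cAddBDAcBDC$dC
  rot[3] = AddBDAcBDC$dCc
  rot[4] = ddBDAcBDC$dCcA
  rot[5] = dBDAcBDC$dCcAd
  rot[6] = BDAcBDC$dCcAdd
  rot[7] = DAcBDC$dCcAddB
  rot[8] = AcBDC$dCcAddBD
  rot[9] = cBDC$dCcAddBDA
  rot[10] = BDC$dCcAddBDAc
  rot[11] = DC$dCcAddBDAcB
  rot[12] = C$dCcAddBDAcBD
  rot[13] = $dCcAddBDAcBDC
Sorted (with $ < everything):
  sorted[0] = $dCcAddBDAcBDC
  sorted[1] = AcBDC$dCcAddBD
  sorted[2] = AddBDAcBDC$dCc
  sorted[3] = BDAcBDC$dCcAdd
  sorted[4] = BDC$dCcAddBDAc
  sorted[5] = C$dCcAddBDAcBD
  sorted[6] = CcAddBDAcBDC$d
  sorted[7] = DAcBDC$dCcAddB
  sorted[8] = DC$dCcAddBDAcB
  sorted[9] = cAddBDAcBDC$dC
  sorted[10] = cBDC$dCcAddBDA
  sorted[11] = dBDAcBDC$dCcAd
  sorted[12] = dCcAddBDAcBDC$
  sorted[13] = ddBDAcBDC$dCcA
sorted[8] = DC$dCcAddBDAcB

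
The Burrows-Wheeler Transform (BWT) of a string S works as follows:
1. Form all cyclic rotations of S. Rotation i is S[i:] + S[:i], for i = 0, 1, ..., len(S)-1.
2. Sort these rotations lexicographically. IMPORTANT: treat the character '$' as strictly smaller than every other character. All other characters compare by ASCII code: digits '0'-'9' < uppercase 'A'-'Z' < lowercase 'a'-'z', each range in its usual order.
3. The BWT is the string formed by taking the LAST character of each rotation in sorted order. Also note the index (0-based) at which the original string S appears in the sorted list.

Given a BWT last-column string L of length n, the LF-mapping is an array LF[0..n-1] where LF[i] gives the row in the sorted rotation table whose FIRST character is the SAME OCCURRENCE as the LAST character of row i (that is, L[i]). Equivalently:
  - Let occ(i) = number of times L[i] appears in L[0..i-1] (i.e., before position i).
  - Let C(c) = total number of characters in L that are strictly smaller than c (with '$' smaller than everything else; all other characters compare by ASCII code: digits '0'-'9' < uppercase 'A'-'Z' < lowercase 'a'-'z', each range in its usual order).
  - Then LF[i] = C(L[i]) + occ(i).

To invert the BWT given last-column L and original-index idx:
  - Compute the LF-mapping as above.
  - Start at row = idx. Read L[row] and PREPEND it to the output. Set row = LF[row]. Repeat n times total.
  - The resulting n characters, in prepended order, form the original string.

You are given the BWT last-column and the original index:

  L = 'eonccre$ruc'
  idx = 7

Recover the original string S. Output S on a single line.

Answer: occurrence$

Derivation:
LF mapping: 4 7 6 1 2 8 5 0 9 10 3
Walk LF starting at row 7, prepending L[row]:
  step 1: row=7, L[7]='$', prepend. Next row=LF[7]=0
  step 2: row=0, L[0]='e', prepend. Next row=LF[0]=4
  step 3: row=4, L[4]='c', prepend. Next row=LF[4]=2
  step 4: row=2, L[2]='n', prepend. Next row=LF[2]=6
  step 5: row=6, L[6]='e', prepend. Next row=LF[6]=5
  step 6: row=5, L[5]='r', prepend. Next row=LF[5]=8
  step 7: row=8, L[8]='r', prepend. Next row=LF[8]=9
  step 8: row=9, L[9]='u', prepend. Next row=LF[9]=10
  step 9: row=10, L[10]='c', prepend. Next row=LF[10]=3
  step 10: row=3, L[3]='c', prepend. Next row=LF[3]=1
  step 11: row=1, L[1]='o', prepend. Next row=LF[1]=7
Reversed output: occurrence$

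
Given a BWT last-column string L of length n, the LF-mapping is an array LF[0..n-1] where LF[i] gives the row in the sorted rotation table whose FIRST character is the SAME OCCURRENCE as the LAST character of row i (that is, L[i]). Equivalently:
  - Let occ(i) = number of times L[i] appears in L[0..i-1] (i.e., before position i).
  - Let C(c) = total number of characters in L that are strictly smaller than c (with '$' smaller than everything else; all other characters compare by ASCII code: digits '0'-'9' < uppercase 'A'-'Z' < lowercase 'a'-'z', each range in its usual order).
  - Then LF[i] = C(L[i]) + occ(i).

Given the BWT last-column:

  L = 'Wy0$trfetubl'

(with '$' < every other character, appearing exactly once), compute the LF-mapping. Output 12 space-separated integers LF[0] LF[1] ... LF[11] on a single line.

Char counts: '$':1, '0':1, 'W':1, 'b':1, 'e':1, 'f':1, 'l':1, 'r':1, 't':2, 'u':1, 'y':1
C (first-col start): C('$')=0, C('0')=1, C('W')=2, C('b')=3, C('e')=4, C('f')=5, C('l')=6, C('r')=7, C('t')=8, C('u')=10, C('y')=11
L[0]='W': occ=0, LF[0]=C('W')+0=2+0=2
L[1]='y': occ=0, LF[1]=C('y')+0=11+0=11
L[2]='0': occ=0, LF[2]=C('0')+0=1+0=1
L[3]='$': occ=0, LF[3]=C('$')+0=0+0=0
L[4]='t': occ=0, LF[4]=C('t')+0=8+0=8
L[5]='r': occ=0, LF[5]=C('r')+0=7+0=7
L[6]='f': occ=0, LF[6]=C('f')+0=5+0=5
L[7]='e': occ=0, LF[7]=C('e')+0=4+0=4
L[8]='t': occ=1, LF[8]=C('t')+1=8+1=9
L[9]='u': occ=0, LF[9]=C('u')+0=10+0=10
L[10]='b': occ=0, LF[10]=C('b')+0=3+0=3
L[11]='l': occ=0, LF[11]=C('l')+0=6+0=6

Answer: 2 11 1 0 8 7 5 4 9 10 3 6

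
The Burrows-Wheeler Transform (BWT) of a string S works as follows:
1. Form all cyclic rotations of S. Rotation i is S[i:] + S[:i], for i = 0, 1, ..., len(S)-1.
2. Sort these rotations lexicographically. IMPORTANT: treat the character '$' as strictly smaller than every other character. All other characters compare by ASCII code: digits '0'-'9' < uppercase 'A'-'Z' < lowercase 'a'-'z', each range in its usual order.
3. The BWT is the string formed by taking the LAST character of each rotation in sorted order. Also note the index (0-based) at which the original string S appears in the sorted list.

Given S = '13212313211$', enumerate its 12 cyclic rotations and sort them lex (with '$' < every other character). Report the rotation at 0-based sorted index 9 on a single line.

All 12 rotations (rotation i = S[i:]+S[:i]):
  rot[0] = 13212313211$
  rot[1] = 3212313211$1
  rot[2] = 212313211$13
  rot[3] = 12313211$132
  rot[4] = 2313211$1321
  rot[5] = 313211$13212
  rot[6] = 13211$132123
  rot[7] = 3211$1321231
  rot[8] = 211$13212313
  rot[9] = 11$132123132
  rot[10] = 1$1321231321
  rot[11] = $13212313211
Sorted (with $ < everything):
  sorted[0] = $13212313211
  sorted[1] = 1$1321231321
  sorted[2] = 11$132123132
  sorted[3] = 12313211$132
  sorted[4] = 13211$132123
  sorted[5] = 13212313211$
  sorted[6] = 211$13212313
  sorted[7] = 212313211$13
  sorted[8] = 2313211$1321
  sorted[9] = 313211$13212
  sorted[10] = 3211$1321231
  sorted[11] = 3212313211$1
sorted[9] = 313211$13212

Answer: 313211$13212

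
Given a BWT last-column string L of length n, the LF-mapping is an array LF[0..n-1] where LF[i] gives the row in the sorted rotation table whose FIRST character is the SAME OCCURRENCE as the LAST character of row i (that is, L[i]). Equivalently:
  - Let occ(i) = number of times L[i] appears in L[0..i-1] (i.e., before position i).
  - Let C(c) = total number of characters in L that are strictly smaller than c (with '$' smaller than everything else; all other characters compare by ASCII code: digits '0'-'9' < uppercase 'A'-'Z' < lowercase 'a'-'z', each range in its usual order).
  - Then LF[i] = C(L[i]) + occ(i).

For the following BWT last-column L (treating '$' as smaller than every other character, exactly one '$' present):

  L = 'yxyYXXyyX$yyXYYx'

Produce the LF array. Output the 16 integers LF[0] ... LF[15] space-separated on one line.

Char counts: '$':1, 'X':4, 'Y':3, 'x':2, 'y':6
C (first-col start): C('$')=0, C('X')=1, C('Y')=5, C('x')=8, C('y')=10
L[0]='y': occ=0, LF[0]=C('y')+0=10+0=10
L[1]='x': occ=0, LF[1]=C('x')+0=8+0=8
L[2]='y': occ=1, LF[2]=C('y')+1=10+1=11
L[3]='Y': occ=0, LF[3]=C('Y')+0=5+0=5
L[4]='X': occ=0, LF[4]=C('X')+0=1+0=1
L[5]='X': occ=1, LF[5]=C('X')+1=1+1=2
L[6]='y': occ=2, LF[6]=C('y')+2=10+2=12
L[7]='y': occ=3, LF[7]=C('y')+3=10+3=13
L[8]='X': occ=2, LF[8]=C('X')+2=1+2=3
L[9]='$': occ=0, LF[9]=C('$')+0=0+0=0
L[10]='y': occ=4, LF[10]=C('y')+4=10+4=14
L[11]='y': occ=5, LF[11]=C('y')+5=10+5=15
L[12]='X': occ=3, LF[12]=C('X')+3=1+3=4
L[13]='Y': occ=1, LF[13]=C('Y')+1=5+1=6
L[14]='Y': occ=2, LF[14]=C('Y')+2=5+2=7
L[15]='x': occ=1, LF[15]=C('x')+1=8+1=9

Answer: 10 8 11 5 1 2 12 13 3 0 14 15 4 6 7 9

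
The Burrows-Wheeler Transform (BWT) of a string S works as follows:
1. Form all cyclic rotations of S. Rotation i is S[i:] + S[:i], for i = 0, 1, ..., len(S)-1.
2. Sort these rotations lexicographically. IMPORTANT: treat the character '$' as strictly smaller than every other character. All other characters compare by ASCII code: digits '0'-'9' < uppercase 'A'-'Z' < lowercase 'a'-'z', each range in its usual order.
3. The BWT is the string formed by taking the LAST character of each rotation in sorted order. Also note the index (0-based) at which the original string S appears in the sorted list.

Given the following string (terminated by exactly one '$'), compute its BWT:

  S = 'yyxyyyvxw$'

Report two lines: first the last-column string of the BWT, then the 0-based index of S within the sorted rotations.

Answer: wyxvyyyy$x
8

Derivation:
All 10 rotations (rotation i = S[i:]+S[:i]):
  rot[0] = yyxyyyvxw$
  rot[1] = yxyyyvxw$y
  rot[2] = xyyyvxw$yy
  rot[3] = yyyvxw$yyx
  rot[4] = yyvxw$yyxy
  rot[5] = yvxw$yyxyy
  rot[6] = vxw$yyxyyy
  rot[7] = xw$yyxyyyv
  rot[8] = w$yyxyyyvx
  rot[9] = $yyxyyyvxw
Sorted (with $ < everything):
  sorted[0] = $yyxyyyvxw  (last char: 'w')
  sorted[1] = vxw$yyxyyy  (last char: 'y')
  sorted[2] = w$yyxyyyvx  (last char: 'x')
  sorted[3] = xw$yyxyyyv  (last char: 'v')
  sorted[4] = xyyyvxw$yy  (last char: 'y')
  sorted[5] = yvxw$yyxyy  (last char: 'y')
  sorted[6] = yxyyyvxw$y  (last char: 'y')
  sorted[7] = yyvxw$yyxy  (last char: 'y')
  sorted[8] = yyxyyyvxw$  (last char: '$')
  sorted[9] = yyyvxw$yyx  (last char: 'x')
Last column: wyxvyyyy$x
Original string S is at sorted index 8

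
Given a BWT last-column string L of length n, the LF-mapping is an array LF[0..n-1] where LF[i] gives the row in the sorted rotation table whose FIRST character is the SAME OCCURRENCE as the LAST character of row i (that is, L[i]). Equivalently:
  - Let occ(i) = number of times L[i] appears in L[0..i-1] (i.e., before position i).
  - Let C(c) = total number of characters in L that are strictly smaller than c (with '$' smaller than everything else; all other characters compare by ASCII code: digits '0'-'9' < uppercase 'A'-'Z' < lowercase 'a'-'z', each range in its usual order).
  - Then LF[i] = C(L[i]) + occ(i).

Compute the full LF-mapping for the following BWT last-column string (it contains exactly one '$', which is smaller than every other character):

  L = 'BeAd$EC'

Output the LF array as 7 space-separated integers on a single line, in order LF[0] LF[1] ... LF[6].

Char counts: '$':1, 'A':1, 'B':1, 'C':1, 'E':1, 'd':1, 'e':1
C (first-col start): C('$')=0, C('A')=1, C('B')=2, C('C')=3, C('E')=4, C('d')=5, C('e')=6
L[0]='B': occ=0, LF[0]=C('B')+0=2+0=2
L[1]='e': occ=0, LF[1]=C('e')+0=6+0=6
L[2]='A': occ=0, LF[2]=C('A')+0=1+0=1
L[3]='d': occ=0, LF[3]=C('d')+0=5+0=5
L[4]='$': occ=0, LF[4]=C('$')+0=0+0=0
L[5]='E': occ=0, LF[5]=C('E')+0=4+0=4
L[6]='C': occ=0, LF[6]=C('C')+0=3+0=3

Answer: 2 6 1 5 0 4 3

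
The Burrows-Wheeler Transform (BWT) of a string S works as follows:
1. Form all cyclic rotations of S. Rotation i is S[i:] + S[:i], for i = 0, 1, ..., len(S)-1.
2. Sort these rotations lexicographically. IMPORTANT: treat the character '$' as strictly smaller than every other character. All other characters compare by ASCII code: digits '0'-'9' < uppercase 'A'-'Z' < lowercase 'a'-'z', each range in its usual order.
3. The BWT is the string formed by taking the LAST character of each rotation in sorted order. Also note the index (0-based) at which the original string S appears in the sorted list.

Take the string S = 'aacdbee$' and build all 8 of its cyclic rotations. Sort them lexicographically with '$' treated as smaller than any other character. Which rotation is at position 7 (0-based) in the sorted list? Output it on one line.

All 8 rotations (rotation i = S[i:]+S[:i]):
  rot[0] = aacdbee$
  rot[1] = acdbee$a
  rot[2] = cdbee$aa
  rot[3] = dbee$aac
  rot[4] = bee$aacd
  rot[5] = ee$aacdb
  rot[6] = e$aacdbe
  rot[7] = $aacdbee
Sorted (with $ < everything):
  sorted[0] = $aacdbee
  sorted[1] = aacdbee$
  sorted[2] = acdbee$a
  sorted[3] = bee$aacd
  sorted[4] = cdbee$aa
  sorted[5] = dbee$aac
  sorted[6] = e$aacdbe
  sorted[7] = ee$aacdb
sorted[7] = ee$aacdb

Answer: ee$aacdb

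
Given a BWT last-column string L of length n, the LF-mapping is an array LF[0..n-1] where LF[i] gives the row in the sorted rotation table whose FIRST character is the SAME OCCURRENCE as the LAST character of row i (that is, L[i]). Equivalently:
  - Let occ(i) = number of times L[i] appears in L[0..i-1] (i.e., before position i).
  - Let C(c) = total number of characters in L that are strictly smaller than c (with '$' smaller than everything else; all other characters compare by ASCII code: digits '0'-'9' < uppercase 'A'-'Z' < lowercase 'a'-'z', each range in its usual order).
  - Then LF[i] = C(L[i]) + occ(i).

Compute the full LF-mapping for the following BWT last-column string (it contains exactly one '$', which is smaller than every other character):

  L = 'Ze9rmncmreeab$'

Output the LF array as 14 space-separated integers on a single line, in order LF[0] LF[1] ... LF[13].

Char counts: '$':1, '9':1, 'Z':1, 'a':1, 'b':1, 'c':1, 'e':3, 'm':2, 'n':1, 'r':2
C (first-col start): C('$')=0, C('9')=1, C('Z')=2, C('a')=3, C('b')=4, C('c')=5, C('e')=6, C('m')=9, C('n')=11, C('r')=12
L[0]='Z': occ=0, LF[0]=C('Z')+0=2+0=2
L[1]='e': occ=0, LF[1]=C('e')+0=6+0=6
L[2]='9': occ=0, LF[2]=C('9')+0=1+0=1
L[3]='r': occ=0, LF[3]=C('r')+0=12+0=12
L[4]='m': occ=0, LF[4]=C('m')+0=9+0=9
L[5]='n': occ=0, LF[5]=C('n')+0=11+0=11
L[6]='c': occ=0, LF[6]=C('c')+0=5+0=5
L[7]='m': occ=1, LF[7]=C('m')+1=9+1=10
L[8]='r': occ=1, LF[8]=C('r')+1=12+1=13
L[9]='e': occ=1, LF[9]=C('e')+1=6+1=7
L[10]='e': occ=2, LF[10]=C('e')+2=6+2=8
L[11]='a': occ=0, LF[11]=C('a')+0=3+0=3
L[12]='b': occ=0, LF[12]=C('b')+0=4+0=4
L[13]='$': occ=0, LF[13]=C('$')+0=0+0=0

Answer: 2 6 1 12 9 11 5 10 13 7 8 3 4 0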